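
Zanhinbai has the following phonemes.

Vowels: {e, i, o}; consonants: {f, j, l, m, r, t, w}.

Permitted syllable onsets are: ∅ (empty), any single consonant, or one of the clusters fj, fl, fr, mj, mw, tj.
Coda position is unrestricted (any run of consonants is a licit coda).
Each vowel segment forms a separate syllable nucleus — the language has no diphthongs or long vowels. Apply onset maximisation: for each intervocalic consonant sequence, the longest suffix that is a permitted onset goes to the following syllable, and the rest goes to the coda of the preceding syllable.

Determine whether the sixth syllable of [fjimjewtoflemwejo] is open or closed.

open

Vowels present: i, e, o, e, e, o; each is a nucleus, giving 6 syllables.
Between /i/ (V1) and /e/ (V2): cluster /mj/ — /mj/ is itself a permitted onset, so the whole cluster goes right; preceding coda = ∅.
Between /e/ (V2) and /o/ (V3): /wt/; trying suffixes from longest down, /t/ is the first permitted one, so coda /w/ | onset /t/.
Between /o/ (V3) and /e/ (V4): /fl/ is a licit onset in full, so it all attaches to the next syllable.
Between /e/ (V4) and /e/ (V5): cluster /mw/ — /mw/ is itself a permitted onset, so the whole cluster goes right; preceding coda = ∅.
Between /e/ (V5) and /o/ (V6): /j/ is a single consonant, so it becomes the next onset.
So the parse is fji.mjew.to.fle.mwe.jo.
Syllable 6 is /jo/; it ends in its nucleus with no coda, so it is open.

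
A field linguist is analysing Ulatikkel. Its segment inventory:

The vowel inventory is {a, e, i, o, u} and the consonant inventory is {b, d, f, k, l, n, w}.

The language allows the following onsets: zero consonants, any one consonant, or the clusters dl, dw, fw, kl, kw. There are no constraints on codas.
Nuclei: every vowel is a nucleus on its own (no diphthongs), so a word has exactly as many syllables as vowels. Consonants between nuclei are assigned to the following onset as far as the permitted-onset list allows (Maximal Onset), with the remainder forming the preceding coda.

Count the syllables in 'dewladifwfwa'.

4

Nuclei (vowels): e, a, i, a → 4 syllables.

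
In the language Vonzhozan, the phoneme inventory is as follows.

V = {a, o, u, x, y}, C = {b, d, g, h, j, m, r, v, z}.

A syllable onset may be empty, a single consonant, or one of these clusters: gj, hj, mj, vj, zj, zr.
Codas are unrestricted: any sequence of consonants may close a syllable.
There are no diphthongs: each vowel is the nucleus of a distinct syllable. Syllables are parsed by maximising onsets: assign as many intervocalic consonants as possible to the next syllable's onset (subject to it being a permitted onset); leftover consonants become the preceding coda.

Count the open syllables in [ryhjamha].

Nuclei (vowels): y, a, a → 3 syllables.
Between /y/ (V1) and /a/ (V2): cluster /hj/ — /hj/ is itself a permitted onset, so the whole cluster goes right; preceding coda = ∅.
Between /a/ (V2) and /a/ (V3): cluster /mh/ — the longest permitted-onset suffix is /h/; onset = /h/, preceding coda = /m/.
Result: ry.hjam.ha.
Classifying each syllable: /ry/ (open), /hjam/ (closed), /ha/ (open).
Open syllables: 2.

2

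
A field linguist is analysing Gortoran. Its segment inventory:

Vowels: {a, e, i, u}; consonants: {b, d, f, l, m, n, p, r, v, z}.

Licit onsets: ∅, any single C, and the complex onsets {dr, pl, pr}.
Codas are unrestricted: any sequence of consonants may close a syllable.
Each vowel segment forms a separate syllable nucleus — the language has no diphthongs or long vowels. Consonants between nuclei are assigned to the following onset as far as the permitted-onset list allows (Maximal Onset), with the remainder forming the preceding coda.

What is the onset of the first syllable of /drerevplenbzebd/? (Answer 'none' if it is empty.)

Nuclei (vowels): e, e, e, e → 4 syllables.
σ1/σ2 boundary: /r/ is a single consonant, so it becomes the next onset.
σ2/σ3 boundary: /vpl/ splits as /v/ + /pl/ (/pl/ is the longest suffix that is a licit onset).
σ3/σ4 boundary: /nbz/ — longest licit onset from the right is /z/, leaving /nb/ as coda.
Syllabification: dre.rev.plenb.zebd.
Syllable 1 is /dre/: onset /dr/, nucleus /e/, coda ∅.

dr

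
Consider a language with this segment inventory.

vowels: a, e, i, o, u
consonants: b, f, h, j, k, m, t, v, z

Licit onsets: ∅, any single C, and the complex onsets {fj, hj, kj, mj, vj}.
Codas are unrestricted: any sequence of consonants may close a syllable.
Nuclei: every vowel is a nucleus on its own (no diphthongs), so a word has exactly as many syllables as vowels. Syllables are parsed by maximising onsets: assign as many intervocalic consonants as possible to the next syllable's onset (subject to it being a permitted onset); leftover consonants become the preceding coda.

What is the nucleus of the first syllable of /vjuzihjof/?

Vowels present: u, i, o; each is a nucleus, giving 3 syllables.
The first nucleus (vowel 1 from the left) is /u/.

u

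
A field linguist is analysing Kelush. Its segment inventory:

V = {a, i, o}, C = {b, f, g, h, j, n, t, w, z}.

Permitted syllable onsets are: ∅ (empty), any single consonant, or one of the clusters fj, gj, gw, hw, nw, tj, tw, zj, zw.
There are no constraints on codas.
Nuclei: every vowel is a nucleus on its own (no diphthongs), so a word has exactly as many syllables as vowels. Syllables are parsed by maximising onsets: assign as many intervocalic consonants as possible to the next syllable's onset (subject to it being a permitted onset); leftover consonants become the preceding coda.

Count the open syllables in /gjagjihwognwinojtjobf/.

The vowels are a, i, o, i, o, o — 6 nuclei, so 6 syllables.
V1 /a/ – V2 /i/: /gj/ — entire cluster is a permitted onset → onset /gj/, coda ∅.
V2 /i/ – V3 /o/: /hw/ — entire cluster is a permitted onset → onset /hw/, coda ∅.
V3 /o/ – V4 /i/: /gnw/ splits as /g/ + /nw/ (/nw/ is the longest suffix that is a licit onset).
V4 /i/ – V5 /o/: /n/ → onset of the next syllable (single consonants are always licit onsets).
V5 /o/ – V6 /o/: /jtj/ — longest licit onset from the right is /tj/, leaving /j/ as coda.
Result: gja.gji.hwog.nwi.noj.tjobf.
Classifying each syllable: /gja/ (open), /gji/ (open), /hwog/ (closed), /nwi/ (open), /noj/ (closed), /tjobf/ (closed).
Open syllables: 3.

3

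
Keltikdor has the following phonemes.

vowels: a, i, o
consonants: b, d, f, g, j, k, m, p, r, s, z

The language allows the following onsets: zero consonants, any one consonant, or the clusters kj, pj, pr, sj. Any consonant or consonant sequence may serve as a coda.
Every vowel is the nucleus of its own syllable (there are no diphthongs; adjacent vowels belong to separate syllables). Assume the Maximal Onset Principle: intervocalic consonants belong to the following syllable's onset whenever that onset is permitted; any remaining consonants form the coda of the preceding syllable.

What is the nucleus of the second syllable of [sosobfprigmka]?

o

The vowels are o, o, i, a — 4 nuclei, so 4 syllables.
The second nucleus (vowel 2 from the left) is /o/.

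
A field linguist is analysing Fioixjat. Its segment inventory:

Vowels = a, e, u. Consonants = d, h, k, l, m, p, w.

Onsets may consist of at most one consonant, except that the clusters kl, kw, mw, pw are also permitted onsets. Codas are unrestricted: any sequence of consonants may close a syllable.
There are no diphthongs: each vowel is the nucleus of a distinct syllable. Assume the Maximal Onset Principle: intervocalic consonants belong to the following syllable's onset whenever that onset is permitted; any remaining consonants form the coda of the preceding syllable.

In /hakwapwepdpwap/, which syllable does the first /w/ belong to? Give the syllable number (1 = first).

2

Vowels present: a, a, e, a; each is a nucleus, giving 4 syllables.
V1 /a/ – V2 /a/: /kw/ — entire cluster is a permitted onset → onset /kw/, coda ∅.
V2 /a/ – V3 /e/: /pw/ is a licit onset in full, so it all attaches to the next syllable.
V3 /e/ – V4 /a/: cluster /pdpw/ — the longest permitted-onset suffix is /pw/; onset = /pw/, preceding coda = /pd/.
So the parse is ha.kwa.pwepd.pwap.
The first /w/ is in the onset of syllable 2 (/kwa/).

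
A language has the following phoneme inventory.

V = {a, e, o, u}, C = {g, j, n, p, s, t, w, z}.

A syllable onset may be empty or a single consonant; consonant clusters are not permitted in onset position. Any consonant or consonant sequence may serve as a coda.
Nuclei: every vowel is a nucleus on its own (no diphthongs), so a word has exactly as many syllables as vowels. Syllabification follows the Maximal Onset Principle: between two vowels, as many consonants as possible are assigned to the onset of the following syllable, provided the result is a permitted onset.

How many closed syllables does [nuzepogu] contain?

0

Vowels present: u, e, o, u; each is a nucleus, giving 4 syllables.
Between /u/ (V1) and /e/ (V2): /z/ → onset of the next syllable (single consonants are always licit onsets).
Between /e/ (V2) and /o/ (V3): /p/ → onset of the next syllable (single consonants are always licit onsets).
Between /o/ (V3) and /u/ (V4): /g/ is a single consonant, so it becomes the next onset.
Result: nu.ze.po.gu.
Classifying each syllable: /nu/ (open), /ze/ (open), /po/ (open), /gu/ (open).
Closed syllables: 0.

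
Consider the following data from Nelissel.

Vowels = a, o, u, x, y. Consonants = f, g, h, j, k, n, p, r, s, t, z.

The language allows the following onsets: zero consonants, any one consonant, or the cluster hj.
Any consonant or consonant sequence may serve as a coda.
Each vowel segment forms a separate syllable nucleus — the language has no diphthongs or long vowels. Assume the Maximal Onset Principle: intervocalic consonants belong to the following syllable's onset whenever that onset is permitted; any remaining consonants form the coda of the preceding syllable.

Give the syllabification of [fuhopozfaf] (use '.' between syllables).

Vowels present: u, o, o, a; each is a nucleus, giving 4 syllables.
Between /u/ (V1) and /o/ (V2): just /h/ — single C goes to the following onset.
Between /o/ (V2) and /o/ (V3): /p/ → onset of the next syllable (single consonants are always licit onsets).
Between /o/ (V3) and /a/ (V4): /zf/ splits as /z/ + /f/ (/f/ is the longest suffix that is a licit onset).

fu.ho.poz.faf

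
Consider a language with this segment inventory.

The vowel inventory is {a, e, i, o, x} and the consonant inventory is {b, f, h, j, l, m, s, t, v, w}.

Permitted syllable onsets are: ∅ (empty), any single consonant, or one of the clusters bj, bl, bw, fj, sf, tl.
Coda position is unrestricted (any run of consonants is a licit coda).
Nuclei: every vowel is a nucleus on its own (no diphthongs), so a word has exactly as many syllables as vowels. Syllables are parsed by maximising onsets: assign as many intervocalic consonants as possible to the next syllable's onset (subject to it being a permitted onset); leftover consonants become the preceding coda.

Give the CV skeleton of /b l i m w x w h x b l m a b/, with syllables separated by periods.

The vowels are i, x, x, a — 4 nuclei, so 4 syllables.
Between /i/ (V1) and /x/ (V2): cluster /mw/ — the longest permitted-onset suffix is /w/; onset = /w/, preceding coda = /m/.
Between /x/ (V2) and /x/ (V3): /wh/; trying suffixes from longest down, /h/ is the first permitted one, so coda /w/ | onset /h/.
Between /x/ (V3) and /a/ (V4): cluster /blm/ — the longest permitted-onset suffix is /m/; onset = /m/, preceding coda = /bl/.
Result: blim.wxw.hxbl.mab.
Mapping each syllable to C/V: /blim/ → CCVC, /wxw/ → CVC, /hxbl/ → CVCC, /mab/ → CVC.

CCVC.CVC.CVCC.CVC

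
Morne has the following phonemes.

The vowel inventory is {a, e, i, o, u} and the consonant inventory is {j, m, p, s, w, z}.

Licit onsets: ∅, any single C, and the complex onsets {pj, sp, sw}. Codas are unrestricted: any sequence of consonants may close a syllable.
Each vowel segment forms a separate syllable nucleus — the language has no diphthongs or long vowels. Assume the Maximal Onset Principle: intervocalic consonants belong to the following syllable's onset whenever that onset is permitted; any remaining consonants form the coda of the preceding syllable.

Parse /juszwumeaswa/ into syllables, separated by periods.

jusz.wu.me.a.swa

Nuclei (vowels): u, u, e, a, a → 5 syllables.
/u…u/ gap (V1→V2): /szw/ splits as /sz/ + /w/ (/w/ is the longest suffix that is a licit onset).
/u…e/ gap (V2→V3): /m/ → onset of the next syllable (single consonants are always licit onsets).
/e…a/ gap (V3→V4): no consonants, so the boundary falls immediately after /e/.
/a…a/ gap (V4→V5): /sw/ — entire cluster is a permitted onset → onset /sw/, coda ∅.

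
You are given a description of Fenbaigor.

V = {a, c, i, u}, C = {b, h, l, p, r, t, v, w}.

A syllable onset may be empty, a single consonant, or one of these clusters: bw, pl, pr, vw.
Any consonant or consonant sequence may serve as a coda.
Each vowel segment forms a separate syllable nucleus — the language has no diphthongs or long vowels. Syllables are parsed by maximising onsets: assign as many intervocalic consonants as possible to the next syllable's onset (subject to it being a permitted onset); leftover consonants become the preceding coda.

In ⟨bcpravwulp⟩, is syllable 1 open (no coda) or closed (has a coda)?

Nuclei (vowels): c, a, u → 3 syllables.
/c…a/ gap (V1→V2): /pr/ is a licit onset in full, so it all attaches to the next syllable.
/a…u/ gap (V2→V3): /vw/ — entire cluster is a permitted onset → onset /vw/, coda ∅.
So the parse is bc.pra.vwulp.
Syllable 1 is /bc/; it ends in its nucleus with no coda, so it is open.

open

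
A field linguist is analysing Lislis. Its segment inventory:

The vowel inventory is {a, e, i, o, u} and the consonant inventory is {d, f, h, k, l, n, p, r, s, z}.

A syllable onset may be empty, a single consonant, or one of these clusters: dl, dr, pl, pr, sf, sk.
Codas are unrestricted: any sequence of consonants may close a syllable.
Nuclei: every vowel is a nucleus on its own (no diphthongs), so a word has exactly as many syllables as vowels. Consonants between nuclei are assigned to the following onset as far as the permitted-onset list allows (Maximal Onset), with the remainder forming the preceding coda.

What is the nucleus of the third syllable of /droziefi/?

The vowels are o, i, e, i — 4 nuclei, so 4 syllables.
The third nucleus (vowel 3 from the left) is /e/.

e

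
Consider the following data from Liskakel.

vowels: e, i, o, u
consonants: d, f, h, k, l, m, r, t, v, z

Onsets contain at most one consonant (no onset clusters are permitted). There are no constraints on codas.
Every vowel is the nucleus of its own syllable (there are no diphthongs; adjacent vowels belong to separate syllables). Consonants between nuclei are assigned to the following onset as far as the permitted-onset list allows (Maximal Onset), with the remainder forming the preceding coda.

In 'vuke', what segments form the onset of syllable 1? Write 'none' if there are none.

v

Nuclei (vowels): u, e → 2 syllables.
σ1/σ2 boundary: /k/ is a single consonant, so it becomes the next onset.
Result: vu.ke.
Syllable 1 is /vu/: onset /v/, nucleus /u/, coda ∅.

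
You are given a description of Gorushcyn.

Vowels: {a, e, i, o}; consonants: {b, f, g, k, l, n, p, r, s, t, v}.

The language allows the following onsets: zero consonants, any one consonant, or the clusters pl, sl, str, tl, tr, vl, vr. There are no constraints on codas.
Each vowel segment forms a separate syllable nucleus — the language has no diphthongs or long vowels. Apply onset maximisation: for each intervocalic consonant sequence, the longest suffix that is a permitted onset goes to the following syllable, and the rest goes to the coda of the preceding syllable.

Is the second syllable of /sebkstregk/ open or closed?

Nuclei (vowels): e, e → 2 syllables.
/e…e/ gap (V1→V2): cluster /bkstr/ — the longest permitted-onset suffix is /str/; onset = /str/, preceding coda = /bk/.
Result: sebk.stregk.
Syllable 2 is /stregk/ with coda /gk/, so it is closed.

closed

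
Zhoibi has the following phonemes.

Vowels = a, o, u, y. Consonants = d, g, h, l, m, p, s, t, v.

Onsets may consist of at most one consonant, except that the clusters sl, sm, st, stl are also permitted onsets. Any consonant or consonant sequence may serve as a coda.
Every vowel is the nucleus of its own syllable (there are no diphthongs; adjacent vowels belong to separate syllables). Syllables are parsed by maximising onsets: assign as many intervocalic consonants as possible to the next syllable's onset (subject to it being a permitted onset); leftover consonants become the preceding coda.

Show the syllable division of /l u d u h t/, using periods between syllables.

lu.duht

Vowels present: u, u; each is a nucleus, giving 2 syllables.
V1 /u/ – V2 /u/: /d/ → onset of the next syllable (single consonants are always licit onsets).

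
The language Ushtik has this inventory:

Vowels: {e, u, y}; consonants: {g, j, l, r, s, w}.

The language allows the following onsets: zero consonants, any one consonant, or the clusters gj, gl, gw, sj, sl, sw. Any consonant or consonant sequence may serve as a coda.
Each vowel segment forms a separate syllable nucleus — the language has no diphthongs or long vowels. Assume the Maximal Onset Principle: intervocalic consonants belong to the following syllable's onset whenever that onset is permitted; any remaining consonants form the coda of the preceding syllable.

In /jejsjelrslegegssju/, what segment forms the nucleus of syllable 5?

u

The vowels are e, e, e, e, u — 5 nuclei, so 5 syllables.
The fifth nucleus (vowel 5 from the left) is /u/.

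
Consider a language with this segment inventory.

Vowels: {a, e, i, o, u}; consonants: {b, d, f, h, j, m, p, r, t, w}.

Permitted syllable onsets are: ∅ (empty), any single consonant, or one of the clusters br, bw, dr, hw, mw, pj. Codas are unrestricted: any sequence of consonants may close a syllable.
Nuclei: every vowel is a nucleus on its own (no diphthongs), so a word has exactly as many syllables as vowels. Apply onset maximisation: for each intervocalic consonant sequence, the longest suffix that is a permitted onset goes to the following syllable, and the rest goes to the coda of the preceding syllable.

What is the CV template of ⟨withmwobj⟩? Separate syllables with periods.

Nuclei (vowels): i, o → 2 syllables.
σ1/σ2 boundary: /thmw/ splits as /th/ + /mw/ (/mw/ is the longest suffix that is a licit onset).
So the parse is with.mwobj.
Mapping each syllable to C/V: /with/ → CVCC, /mwobj/ → CCVCC.

CVCC.CCVCC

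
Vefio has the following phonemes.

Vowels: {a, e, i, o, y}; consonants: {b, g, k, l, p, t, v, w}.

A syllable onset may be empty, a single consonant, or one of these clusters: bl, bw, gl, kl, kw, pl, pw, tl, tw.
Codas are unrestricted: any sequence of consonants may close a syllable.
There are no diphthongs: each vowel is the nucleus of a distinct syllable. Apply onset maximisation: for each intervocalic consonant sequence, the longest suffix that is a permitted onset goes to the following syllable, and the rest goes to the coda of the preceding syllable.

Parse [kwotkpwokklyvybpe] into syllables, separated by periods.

kwotk.pwok.kly.vyb.pe

Vowels present: o, o, y, y, e; each is a nucleus, giving 5 syllables.
/o…o/ gap (V1→V2): /tkpw/ splits as /tk/ + /pw/ (/pw/ is the longest suffix that is a licit onset).
/o…y/ gap (V2→V3): /kkl/; trying suffixes from longest down, /kl/ is the first permitted one, so coda /k/ | onset /kl/.
/y…y/ gap (V3→V4): /v/ → onset of the next syllable (single consonants are always licit onsets).
/y…e/ gap (V4→V5): /bp/ — longest licit onset from the right is /p/, leaving /b/ as coda.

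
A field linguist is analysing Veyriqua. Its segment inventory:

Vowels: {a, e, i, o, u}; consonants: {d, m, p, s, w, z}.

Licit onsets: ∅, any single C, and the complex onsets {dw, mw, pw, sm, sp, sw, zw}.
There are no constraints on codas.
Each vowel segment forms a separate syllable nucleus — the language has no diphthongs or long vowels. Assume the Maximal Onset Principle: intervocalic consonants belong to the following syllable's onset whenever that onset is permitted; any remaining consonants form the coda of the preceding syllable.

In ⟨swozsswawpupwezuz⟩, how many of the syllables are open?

Nuclei (vowels): o, a, u, e, u → 5 syllables.
Between /o/ (V1) and /a/ (V2): /zssw/ — longest licit onset from the right is /sw/, leaving /zs/ as coda.
Between /a/ (V2) and /u/ (V3): /wp/ splits as /w/ + /p/ (/p/ is the longest suffix that is a licit onset).
Between /u/ (V3) and /e/ (V4): /pw/ — entire cluster is a permitted onset → onset /pw/, coda ∅.
Between /e/ (V4) and /u/ (V5): /z/ → onset of the next syllable (single consonants are always licit onsets).
Putting it together: swozs.swaw.pu.pwe.zuz.
Classifying each syllable: /swozs/ (closed), /swaw/ (closed), /pu/ (open), /pwe/ (open), /zuz/ (closed).
Open syllables: 2.

2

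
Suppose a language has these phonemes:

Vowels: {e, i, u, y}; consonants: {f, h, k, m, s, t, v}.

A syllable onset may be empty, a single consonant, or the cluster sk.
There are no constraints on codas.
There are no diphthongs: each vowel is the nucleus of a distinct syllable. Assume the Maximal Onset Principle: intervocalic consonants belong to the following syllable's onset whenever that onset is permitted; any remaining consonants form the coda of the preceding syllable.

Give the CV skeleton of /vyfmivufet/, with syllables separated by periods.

Vowels present: y, i, u, e; each is a nucleus, giving 4 syllables.
/y…i/ gap (V1→V2): cluster /fm/ — the longest permitted-onset suffix is /m/; onset = /m/, preceding coda = /f/.
/i…u/ gap (V2→V3): /v/ → onset of the next syllable (single consonants are always licit onsets).
/u…e/ gap (V3→V4): /f/ → onset of the next syllable (single consonants are always licit onsets).
Result: vyf.mi.vu.fet.
Mapping each syllable to C/V: /vyf/ → CVC, /mi/ → CV, /vu/ → CV, /fet/ → CVC.

CVC.CV.CV.CVC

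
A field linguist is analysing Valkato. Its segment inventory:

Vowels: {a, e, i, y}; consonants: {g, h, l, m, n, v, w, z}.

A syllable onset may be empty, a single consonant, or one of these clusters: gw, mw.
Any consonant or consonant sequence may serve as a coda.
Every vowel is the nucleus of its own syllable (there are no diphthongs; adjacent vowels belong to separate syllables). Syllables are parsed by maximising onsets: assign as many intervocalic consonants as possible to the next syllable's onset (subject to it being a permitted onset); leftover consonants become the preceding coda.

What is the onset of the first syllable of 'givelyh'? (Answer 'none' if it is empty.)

Vowels present: i, e, y; each is a nucleus, giving 3 syllables.
/i…e/ gap (V1→V2): just /v/ — single C goes to the following onset.
/e…y/ gap (V2→V3): /l/ → onset of the next syllable (single consonants are always licit onsets).
Syllabification: gi.ve.lyh.
Syllable 1 is /gi/: onset /g/, nucleus /i/, coda ∅.

g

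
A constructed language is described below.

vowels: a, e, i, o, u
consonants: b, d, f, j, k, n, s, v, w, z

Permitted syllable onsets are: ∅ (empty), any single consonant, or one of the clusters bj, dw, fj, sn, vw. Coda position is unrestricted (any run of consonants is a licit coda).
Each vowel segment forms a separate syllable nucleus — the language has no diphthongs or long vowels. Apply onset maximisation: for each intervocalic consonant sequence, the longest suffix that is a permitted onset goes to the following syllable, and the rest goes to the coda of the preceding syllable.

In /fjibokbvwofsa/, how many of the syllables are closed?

The vowels are i, o, o, a — 4 nuclei, so 4 syllables.
/i…o/ gap (V1→V2): /b/ is a single consonant, so it becomes the next onset.
/o…o/ gap (V2→V3): cluster /kbvw/ — the longest permitted-onset suffix is /vw/; onset = /vw/, preceding coda = /kb/.
/o…a/ gap (V3→V4): cluster /fs/ — the longest permitted-onset suffix is /s/; onset = /s/, preceding coda = /f/.
Putting it together: fji.bokb.vwof.sa.
Classifying each syllable: /fji/ (open), /bokb/ (closed), /vwof/ (closed), /sa/ (open).
Closed syllables: 2.

2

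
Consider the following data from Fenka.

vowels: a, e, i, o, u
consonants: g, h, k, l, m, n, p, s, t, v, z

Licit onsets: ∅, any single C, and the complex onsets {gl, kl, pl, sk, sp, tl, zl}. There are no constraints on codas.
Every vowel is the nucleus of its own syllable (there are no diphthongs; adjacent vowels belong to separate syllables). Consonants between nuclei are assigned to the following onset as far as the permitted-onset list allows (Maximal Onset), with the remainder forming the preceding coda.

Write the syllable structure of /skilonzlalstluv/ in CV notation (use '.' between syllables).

CCV.CVC.CCVCC.CCVC

Vowels present: i, o, a, u; each is a nucleus, giving 4 syllables.
/i…o/ gap (V1→V2): /l/ → onset of the next syllable (single consonants are always licit onsets).
/o…a/ gap (V2→V3): /nzl/; trying suffixes from longest down, /zl/ is the first permitted one, so coda /n/ | onset /zl/.
/a…u/ gap (V3→V4): /lstl/ — longest licit onset from the right is /tl/, leaving /ls/ as coda.
Syllabification: ski.lon.zlals.tluv.
Mapping each syllable to C/V: /ski/ → CCV, /lon/ → CVC, /zlals/ → CCVCC, /tluv/ → CCVC.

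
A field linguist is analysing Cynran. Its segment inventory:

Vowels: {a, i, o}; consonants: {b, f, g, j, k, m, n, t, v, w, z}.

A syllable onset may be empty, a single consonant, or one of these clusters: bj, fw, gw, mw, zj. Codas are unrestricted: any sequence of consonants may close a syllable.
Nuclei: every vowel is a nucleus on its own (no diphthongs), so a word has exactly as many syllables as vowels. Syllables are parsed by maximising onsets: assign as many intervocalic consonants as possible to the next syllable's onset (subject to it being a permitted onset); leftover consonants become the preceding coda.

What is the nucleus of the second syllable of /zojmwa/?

The vowels are o, a — 2 nuclei, so 2 syllables.
The second nucleus (vowel 2 from the left) is /a/.

a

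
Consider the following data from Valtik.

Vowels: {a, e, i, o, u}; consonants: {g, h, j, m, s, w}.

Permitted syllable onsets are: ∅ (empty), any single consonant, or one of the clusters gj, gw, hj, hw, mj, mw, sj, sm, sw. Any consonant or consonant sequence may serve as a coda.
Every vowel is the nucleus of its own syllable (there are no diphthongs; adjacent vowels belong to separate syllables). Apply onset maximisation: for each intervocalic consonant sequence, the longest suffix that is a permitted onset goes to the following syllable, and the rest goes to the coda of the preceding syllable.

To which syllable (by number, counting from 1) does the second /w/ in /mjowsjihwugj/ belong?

3

The vowels are o, i, u — 3 nuclei, so 3 syllables.
V1 /o/ – V2 /i/: /wsj/; trying suffixes from longest down, /sj/ is the first permitted one, so coda /w/ | onset /sj/.
V2 /i/ – V3 /u/: /hw/ — entire cluster is a permitted onset → onset /hw/, coda ∅.
So the parse is mjow.sji.hwugj.
The second /w/ is in the onset of syllable 3 (/hwugj/).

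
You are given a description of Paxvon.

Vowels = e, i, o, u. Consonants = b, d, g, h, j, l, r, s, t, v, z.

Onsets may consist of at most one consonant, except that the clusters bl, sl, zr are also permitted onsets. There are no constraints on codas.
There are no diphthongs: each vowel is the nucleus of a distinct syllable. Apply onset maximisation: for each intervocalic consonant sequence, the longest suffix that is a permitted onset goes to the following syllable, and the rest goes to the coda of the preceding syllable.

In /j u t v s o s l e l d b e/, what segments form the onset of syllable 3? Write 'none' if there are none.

sl

Vowels present: u, o, e, e; each is a nucleus, giving 4 syllables.
V1 /u/ – V2 /o/: /tvs/ splits as /tv/ + /s/ (/s/ is the longest suffix that is a licit onset).
V2 /o/ – V3 /e/: cluster /sl/ — /sl/ is itself a permitted onset, so the whole cluster goes right; preceding coda = ∅.
V3 /e/ – V4 /e/: /ldb/ — longest licit onset from the right is /b/, leaving /ld/ as coda.
Putting it together: jutv.so.sleld.be.
Syllable 3 is /sleld/: onset /sl/, nucleus /e/, coda /ld/.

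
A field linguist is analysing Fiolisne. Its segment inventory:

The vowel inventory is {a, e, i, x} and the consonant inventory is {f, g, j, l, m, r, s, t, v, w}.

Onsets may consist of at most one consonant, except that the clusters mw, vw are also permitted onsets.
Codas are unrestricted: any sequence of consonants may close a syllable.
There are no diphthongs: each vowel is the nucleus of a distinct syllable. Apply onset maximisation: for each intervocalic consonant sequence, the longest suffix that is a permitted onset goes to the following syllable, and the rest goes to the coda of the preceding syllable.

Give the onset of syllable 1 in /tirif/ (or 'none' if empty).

Nuclei (vowels): i, i → 2 syllables.
Between /i/ (V1) and /i/ (V2): /r/ → onset of the next syllable (single consonants are always licit onsets).
So the parse is ti.rif.
Syllable 1 is /ti/: onset /t/, nucleus /i/, coda ∅.

t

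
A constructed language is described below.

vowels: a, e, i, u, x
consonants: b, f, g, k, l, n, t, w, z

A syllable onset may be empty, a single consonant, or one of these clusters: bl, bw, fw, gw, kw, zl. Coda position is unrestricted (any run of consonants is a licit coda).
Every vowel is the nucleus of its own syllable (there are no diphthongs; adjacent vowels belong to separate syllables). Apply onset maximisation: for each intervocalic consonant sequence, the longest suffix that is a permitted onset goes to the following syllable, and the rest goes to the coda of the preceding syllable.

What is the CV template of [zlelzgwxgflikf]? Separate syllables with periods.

CCVCC.CCVCC.CVCC

The vowels are e, x, i — 3 nuclei, so 3 syllables.
σ1/σ2 boundary: cluster /lzgw/ — the longest permitted-onset suffix is /gw/; onset = /gw/, preceding coda = /lz/.
σ2/σ3 boundary: /gfl/; trying suffixes from longest down, /l/ is the first permitted one, so coda /gf/ | onset /l/.
Result: zlelz.gwxgf.likf.
Mapping each syllable to C/V: /zlelz/ → CCVCC, /gwxgf/ → CCVCC, /likf/ → CVCC.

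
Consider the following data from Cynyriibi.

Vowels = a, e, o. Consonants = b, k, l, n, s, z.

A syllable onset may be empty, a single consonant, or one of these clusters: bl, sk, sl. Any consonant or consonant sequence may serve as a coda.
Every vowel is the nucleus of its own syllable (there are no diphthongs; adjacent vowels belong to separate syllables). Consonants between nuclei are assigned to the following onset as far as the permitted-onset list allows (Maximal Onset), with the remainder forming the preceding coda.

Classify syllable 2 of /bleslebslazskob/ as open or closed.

closed

Nuclei (vowels): e, e, a, o → 4 syllables.
Between /e/ (V1) and /e/ (V2): /sl/ — entire cluster is a permitted onset → onset /sl/, coda ∅.
Between /e/ (V2) and /a/ (V3): /bsl/; trying suffixes from longest down, /sl/ is the first permitted one, so coda /b/ | onset /sl/.
Between /a/ (V3) and /o/ (V4): /zsk/ splits as /z/ + /sk/ (/sk/ is the longest suffix that is a licit onset).
Syllabification: ble.sleb.slaz.skob.
Syllable 2 is /sleb/ with coda /b/, so it is closed.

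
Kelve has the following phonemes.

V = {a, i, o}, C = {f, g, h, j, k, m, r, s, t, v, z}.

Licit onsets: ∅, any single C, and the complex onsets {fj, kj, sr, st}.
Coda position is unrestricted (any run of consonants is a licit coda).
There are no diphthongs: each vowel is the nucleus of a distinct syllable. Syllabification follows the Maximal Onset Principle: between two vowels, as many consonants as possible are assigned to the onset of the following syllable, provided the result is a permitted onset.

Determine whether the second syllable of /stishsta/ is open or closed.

open

Nuclei (vowels): i, a → 2 syllables.
σ1/σ2 boundary: cluster /shst/ — the longest permitted-onset suffix is /st/; onset = /st/, preceding coda = /sh/.
Syllabification: stish.sta.
Syllable 2 is /sta/; it ends in its nucleus with no coda, so it is open.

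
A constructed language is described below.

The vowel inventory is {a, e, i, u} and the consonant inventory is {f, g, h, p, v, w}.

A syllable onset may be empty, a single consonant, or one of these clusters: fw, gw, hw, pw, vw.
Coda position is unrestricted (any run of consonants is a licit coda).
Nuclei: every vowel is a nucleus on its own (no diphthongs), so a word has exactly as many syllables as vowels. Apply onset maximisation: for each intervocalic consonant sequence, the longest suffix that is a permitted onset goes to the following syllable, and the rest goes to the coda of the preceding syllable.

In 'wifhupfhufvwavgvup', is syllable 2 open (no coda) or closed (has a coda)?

closed

The vowels are i, u, u, a, u — 5 nuclei, so 5 syllables.
/i…u/ gap (V1→V2): cluster /fh/ — the longest permitted-onset suffix is /h/; onset = /h/, preceding coda = /f/.
/u…u/ gap (V2→V3): /pfh/; trying suffixes from longest down, /h/ is the first permitted one, so coda /pf/ | onset /h/.
/u…a/ gap (V3→V4): /fvw/; trying suffixes from longest down, /vw/ is the first permitted one, so coda /f/ | onset /vw/.
/a…u/ gap (V4→V5): cluster /vgv/ — the longest permitted-onset suffix is /v/; onset = /v/, preceding coda = /vg/.
Result: wif.hupf.huf.vwavg.vup.
Syllable 2 is /hupf/ with coda /pf/, so it is closed.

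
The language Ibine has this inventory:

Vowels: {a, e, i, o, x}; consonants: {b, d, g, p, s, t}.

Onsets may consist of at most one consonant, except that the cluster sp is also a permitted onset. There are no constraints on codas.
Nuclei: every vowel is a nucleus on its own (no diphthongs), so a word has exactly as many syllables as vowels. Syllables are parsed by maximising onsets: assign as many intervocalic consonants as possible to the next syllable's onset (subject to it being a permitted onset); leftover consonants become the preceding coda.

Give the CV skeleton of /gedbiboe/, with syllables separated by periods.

CVC.CV.CV.V

The vowels are e, i, o, e — 4 nuclei, so 4 syllables.
Between /e/ (V1) and /i/ (V2): /db/ — longest licit onset from the right is /b/, leaving /d/ as coda.
Between /i/ (V2) and /o/ (V3): /b/ is a single consonant, so it becomes the next onset.
Between /o/ (V3) and /e/ (V4): hiatus — the boundary sits between the two vowels.
Syllabification: ged.bi.bo.e.
Mapping each syllable to C/V: /ged/ → CVC, /bi/ → CV, /bo/ → CV, /e/ → V.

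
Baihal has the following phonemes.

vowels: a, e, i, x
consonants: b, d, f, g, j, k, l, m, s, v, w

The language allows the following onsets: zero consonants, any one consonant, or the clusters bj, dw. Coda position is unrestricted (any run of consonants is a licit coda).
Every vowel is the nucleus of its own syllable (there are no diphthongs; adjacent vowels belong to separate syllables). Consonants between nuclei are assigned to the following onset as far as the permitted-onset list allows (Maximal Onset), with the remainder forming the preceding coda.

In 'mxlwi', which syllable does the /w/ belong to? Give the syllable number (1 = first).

Vowels present: x, i; each is a nucleus, giving 2 syllables.
V1 /x/ – V2 /i/: cluster /lw/ — the longest permitted-onset suffix is /w/; onset = /w/, preceding coda = /l/.
Putting it together: mxl.wi.
The /w/ is in the onset of syllable 2 (/wi/).

2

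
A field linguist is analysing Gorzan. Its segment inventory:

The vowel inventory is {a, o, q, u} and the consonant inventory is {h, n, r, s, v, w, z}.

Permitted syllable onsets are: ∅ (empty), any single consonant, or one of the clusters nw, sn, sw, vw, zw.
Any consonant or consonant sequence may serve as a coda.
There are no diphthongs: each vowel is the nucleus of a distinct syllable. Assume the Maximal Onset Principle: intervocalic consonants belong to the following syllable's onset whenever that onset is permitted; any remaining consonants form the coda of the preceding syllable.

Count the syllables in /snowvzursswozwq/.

Nuclei (vowels): o, u, o, q → 4 syllables.

4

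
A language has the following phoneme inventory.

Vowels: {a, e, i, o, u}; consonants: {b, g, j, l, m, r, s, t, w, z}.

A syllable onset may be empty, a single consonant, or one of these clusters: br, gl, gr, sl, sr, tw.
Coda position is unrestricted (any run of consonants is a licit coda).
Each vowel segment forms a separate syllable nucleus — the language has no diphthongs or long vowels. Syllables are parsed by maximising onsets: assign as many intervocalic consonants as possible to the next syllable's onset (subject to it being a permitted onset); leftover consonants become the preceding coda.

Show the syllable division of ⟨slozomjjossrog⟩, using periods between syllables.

Nuclei (vowels): o, o, o, o → 4 syllables.
σ1/σ2 boundary: /z/ is a single consonant, so it becomes the next onset.
σ2/σ3 boundary: /mjj/ — longest licit onset from the right is /j/, leaving /mj/ as coda.
σ3/σ4 boundary: /ssr/; trying suffixes from longest down, /sr/ is the first permitted one, so coda /s/ | onset /sr/.

slo.zomj.jos.srog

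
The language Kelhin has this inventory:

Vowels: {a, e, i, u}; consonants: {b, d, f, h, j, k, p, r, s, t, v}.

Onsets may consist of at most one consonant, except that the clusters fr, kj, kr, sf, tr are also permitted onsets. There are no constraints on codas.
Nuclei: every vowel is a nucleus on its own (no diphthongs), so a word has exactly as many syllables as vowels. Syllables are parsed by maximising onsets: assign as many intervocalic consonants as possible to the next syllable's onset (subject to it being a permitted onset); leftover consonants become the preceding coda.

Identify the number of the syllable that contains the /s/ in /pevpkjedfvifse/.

4

The vowels are e, e, i, e — 4 nuclei, so 4 syllables.
V1 /e/ – V2 /e/: /vpkj/; trying suffixes from longest down, /kj/ is the first permitted one, so coda /vp/ | onset /kj/.
V2 /e/ – V3 /i/: /dfv/ splits as /df/ + /v/ (/v/ is the longest suffix that is a licit onset).
V3 /i/ – V4 /e/: /fs/ splits as /f/ + /s/ (/s/ is the longest suffix that is a licit onset).
Putting it together: pevp.kjedf.vif.se.
The /s/ is in the onset of syllable 4 (/se/).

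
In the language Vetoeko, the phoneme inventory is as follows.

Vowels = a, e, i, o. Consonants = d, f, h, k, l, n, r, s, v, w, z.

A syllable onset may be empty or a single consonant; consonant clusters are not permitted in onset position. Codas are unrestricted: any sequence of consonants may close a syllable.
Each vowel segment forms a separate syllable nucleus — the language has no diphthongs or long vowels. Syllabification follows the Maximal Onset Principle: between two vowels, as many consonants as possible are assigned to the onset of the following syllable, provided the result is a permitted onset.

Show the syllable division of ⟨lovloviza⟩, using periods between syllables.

lov.lo.vi.za

Nuclei (vowels): o, o, i, a → 4 syllables.
/o…o/ gap (V1→V2): /vl/; trying suffixes from longest down, /l/ is the first permitted one, so coda /v/ | onset /l/.
/o…i/ gap (V2→V3): /v/ is a single consonant, so it becomes the next onset.
/i…a/ gap (V3→V4): /z/ → onset of the next syllable (single consonants are always licit onsets).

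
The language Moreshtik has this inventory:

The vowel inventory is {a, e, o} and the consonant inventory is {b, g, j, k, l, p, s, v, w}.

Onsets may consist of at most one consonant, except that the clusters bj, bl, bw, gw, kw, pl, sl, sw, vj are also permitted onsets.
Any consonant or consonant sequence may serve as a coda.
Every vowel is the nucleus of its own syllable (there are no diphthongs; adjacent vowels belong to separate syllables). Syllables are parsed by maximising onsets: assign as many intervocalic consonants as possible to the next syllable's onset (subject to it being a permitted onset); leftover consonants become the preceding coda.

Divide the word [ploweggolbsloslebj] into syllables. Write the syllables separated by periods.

Nuclei (vowels): o, e, o, o, e → 5 syllables.
Between /o/ (V1) and /e/ (V2): /w/ is a single consonant, so it becomes the next onset.
Between /e/ (V2) and /o/ (V3): /gg/ splits as /g/ + /g/ (/g/ is the longest suffix that is a licit onset).
Between /o/ (V3) and /o/ (V4): cluster /lbsl/ — the longest permitted-onset suffix is /sl/; onset = /sl/, preceding coda = /lb/.
Between /o/ (V4) and /e/ (V5): cluster /sl/ — /sl/ is itself a permitted onset, so the whole cluster goes right; preceding coda = ∅.

plo.weg.golb.slo.slebj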